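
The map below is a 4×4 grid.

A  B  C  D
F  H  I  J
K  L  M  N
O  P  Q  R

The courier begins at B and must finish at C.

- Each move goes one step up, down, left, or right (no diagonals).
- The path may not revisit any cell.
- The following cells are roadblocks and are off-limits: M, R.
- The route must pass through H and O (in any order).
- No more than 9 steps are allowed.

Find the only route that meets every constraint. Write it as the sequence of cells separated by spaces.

B A F K O P L H I C

The budget equals the shortest possible length, so every move has to be on a shortest route through the required cells.
Route from B: left 1 to A, down 3 to O, right 1 to P, up 2 to H, right 1 to I, up 1 to C — 9 moves in all.
Check: all required cells visited; 9 ≤ 9 moves.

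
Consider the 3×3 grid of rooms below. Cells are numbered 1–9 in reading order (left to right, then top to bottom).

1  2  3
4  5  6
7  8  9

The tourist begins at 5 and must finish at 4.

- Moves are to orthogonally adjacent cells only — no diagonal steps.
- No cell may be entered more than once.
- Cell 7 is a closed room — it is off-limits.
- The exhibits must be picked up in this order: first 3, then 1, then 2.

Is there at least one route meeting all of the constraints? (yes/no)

no

Ignoring the required order, 2 revisit-free routes from 5 to 4 pass through all of 3, 1, and 2; the waypoint orders that occur are 3 → 2 → 1 (2) — never 3 → 1 → 2.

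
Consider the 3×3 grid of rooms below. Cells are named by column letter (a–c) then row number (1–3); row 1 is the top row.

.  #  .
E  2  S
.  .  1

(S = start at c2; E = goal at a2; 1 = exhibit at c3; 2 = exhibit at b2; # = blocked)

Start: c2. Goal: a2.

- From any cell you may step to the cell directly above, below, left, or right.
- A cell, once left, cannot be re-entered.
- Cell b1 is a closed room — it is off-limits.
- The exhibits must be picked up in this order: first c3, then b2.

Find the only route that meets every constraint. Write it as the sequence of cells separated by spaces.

c2 c3 b3 b2 a2

The waypoints must appear in the order c3, b2, with no cell reused.
Route from c2: down to c3, left to b3, up to b2, left to a2 — 4 moves in all.
Check: order respected (1 at step 1, 2 at step 3).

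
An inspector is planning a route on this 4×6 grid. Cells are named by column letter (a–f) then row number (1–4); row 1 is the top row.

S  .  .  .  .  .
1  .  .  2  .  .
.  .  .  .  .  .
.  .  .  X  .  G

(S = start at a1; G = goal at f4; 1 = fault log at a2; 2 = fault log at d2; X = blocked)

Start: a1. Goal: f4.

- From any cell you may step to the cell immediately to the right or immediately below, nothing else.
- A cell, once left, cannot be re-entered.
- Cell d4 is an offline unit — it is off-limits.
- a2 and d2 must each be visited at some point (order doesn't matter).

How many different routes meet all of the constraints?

A right/down-only route from a1 to f4 makes exactly 3 down-moves and 5 right-moves in some order.
With no other constraints that would be C(8,3) = 56 routes.
A monotone route can only reach the required cells in the order a2, d2, so split there and multiply the segment counts (each segment already excludes blocked cells): a1→a2: 1; a2→d2: 1; d2→f4: 5; product = 5.
That gives 5 routes.

5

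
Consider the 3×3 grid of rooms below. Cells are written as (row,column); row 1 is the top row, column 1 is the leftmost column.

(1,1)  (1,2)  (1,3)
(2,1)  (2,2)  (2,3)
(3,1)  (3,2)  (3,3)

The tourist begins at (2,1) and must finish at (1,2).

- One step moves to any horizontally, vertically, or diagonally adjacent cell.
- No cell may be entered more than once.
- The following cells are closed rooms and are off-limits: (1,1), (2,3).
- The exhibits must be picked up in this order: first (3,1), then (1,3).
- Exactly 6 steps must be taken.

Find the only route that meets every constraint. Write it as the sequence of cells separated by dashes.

(2,1) - (3,1) - (3,2) - (3,3) - (2,2) - (1,3) - (1,2)

The waypoints must appear in the order (3,1), (1,3), with no cell reused.
Route from (2,1): down to (3,1), 2× right (reaching (3,3)), up-left to (2,2), up-right to (1,3), left to (1,2) — 6 moves in all.
Check: order respected ((3,1) at step 1, (1,3) at step 5); 6 moves as required.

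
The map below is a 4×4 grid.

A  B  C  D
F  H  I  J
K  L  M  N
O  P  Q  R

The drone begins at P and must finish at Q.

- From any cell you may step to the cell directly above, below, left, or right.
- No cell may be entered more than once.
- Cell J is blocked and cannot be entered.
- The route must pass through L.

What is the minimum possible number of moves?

3

Any route passes through L somewhere between P and Q. Summing Manhattan distances along the two legs (P → L → Q) gives a lower bound of 1 + 2 = 3 moves.
A route of 3 moves achieves this: P → L → M → Q.
Since 3 matches the lower bound, it is optimal.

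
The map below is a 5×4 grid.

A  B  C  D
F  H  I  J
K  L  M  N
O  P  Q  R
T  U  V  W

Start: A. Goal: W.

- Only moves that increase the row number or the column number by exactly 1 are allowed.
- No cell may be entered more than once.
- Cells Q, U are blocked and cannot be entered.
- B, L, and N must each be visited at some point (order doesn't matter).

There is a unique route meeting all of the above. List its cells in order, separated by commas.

A, B, H, L, M, N, R, W

Moves only go right or down, so the column and row indices never decrease.
Route from A: right 1 to B, down 2 to L, right 2 to N, down 2 to W — 7 moves in all.
Check: all required cells visited.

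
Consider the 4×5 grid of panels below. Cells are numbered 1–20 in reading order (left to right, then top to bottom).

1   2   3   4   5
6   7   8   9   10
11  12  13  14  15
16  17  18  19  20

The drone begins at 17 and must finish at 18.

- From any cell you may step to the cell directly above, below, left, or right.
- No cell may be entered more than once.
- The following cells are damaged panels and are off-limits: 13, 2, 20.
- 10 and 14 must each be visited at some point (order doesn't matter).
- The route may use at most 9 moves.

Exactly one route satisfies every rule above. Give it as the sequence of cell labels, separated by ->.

The budget equals the shortest possible length, so every move has to be on a shortest route through the required cells.
Route from 17: 2× up (reaching 7), 3× right (reaching 10), down to 15, left to 14, down to 19, left to 18 — 9 moves in all.
Check: all required cells visited; 9 ≤ 9 moves.

17 -> 12 -> 7 -> 8 -> 9 -> 10 -> 15 -> 14 -> 19 -> 18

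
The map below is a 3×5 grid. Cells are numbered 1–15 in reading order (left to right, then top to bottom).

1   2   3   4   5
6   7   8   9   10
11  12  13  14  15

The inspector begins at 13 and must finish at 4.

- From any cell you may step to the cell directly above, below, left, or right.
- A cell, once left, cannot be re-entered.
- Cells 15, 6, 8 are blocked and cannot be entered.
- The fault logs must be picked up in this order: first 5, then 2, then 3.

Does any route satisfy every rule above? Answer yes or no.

no

Even ignoring the required order, no revisit-free route from 13 to 4 manages to pass through all of 5, 2, and 3: branching out from 13, every path either misses one of them or, having collected them, can no longer reach 4 without re-entering a cell.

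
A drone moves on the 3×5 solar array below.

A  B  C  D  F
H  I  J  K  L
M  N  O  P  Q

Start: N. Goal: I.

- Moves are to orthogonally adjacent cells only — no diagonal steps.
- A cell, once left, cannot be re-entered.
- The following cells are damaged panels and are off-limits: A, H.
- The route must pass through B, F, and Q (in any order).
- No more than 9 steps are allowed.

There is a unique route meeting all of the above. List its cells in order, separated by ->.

N -> O -> P -> Q -> L -> F -> D -> C -> B -> I

The 9-move cap with required stops at B, F, Q leaves no slack for detours.
Route from N: right 3 to Q, up 2 to F, left 3 to B, down 1 to I — 9 moves in all.
Check: all required cells visited; 9 ≤ 9 moves.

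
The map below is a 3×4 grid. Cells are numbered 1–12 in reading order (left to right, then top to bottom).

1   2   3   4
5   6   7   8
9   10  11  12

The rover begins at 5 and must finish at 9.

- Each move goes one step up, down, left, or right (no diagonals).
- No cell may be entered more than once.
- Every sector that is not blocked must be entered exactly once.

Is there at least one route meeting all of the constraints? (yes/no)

yes

One route that works: 5 → 1 → 2 → 6 → 7 → 3 → 4 → 8 → 12 → 11 → 10 → 9.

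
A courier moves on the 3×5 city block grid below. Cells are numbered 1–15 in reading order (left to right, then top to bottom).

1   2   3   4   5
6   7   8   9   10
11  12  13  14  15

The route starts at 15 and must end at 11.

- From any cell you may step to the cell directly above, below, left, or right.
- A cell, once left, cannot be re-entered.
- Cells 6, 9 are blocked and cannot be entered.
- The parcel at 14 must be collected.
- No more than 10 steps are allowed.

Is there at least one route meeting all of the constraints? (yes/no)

One route that works: 15 → 14 → 13 → 12 → 11.

yes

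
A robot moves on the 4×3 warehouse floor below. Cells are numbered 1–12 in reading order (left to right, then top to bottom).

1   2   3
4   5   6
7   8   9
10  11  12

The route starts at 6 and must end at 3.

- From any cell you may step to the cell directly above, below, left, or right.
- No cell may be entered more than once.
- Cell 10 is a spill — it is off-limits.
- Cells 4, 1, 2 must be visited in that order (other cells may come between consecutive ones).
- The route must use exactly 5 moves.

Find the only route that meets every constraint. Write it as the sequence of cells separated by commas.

The waypoints must appear in the order 4, 1, 2, with no cell reused.
Route from 6: 2× left (reaching 4), up to 1, 2× right (reaching 3) — 5 moves in all.
Check: order respected (4 at step 2, 1 at step 3, 2 at step 4); 5 moves as required.

6, 5, 4, 1, 2, 3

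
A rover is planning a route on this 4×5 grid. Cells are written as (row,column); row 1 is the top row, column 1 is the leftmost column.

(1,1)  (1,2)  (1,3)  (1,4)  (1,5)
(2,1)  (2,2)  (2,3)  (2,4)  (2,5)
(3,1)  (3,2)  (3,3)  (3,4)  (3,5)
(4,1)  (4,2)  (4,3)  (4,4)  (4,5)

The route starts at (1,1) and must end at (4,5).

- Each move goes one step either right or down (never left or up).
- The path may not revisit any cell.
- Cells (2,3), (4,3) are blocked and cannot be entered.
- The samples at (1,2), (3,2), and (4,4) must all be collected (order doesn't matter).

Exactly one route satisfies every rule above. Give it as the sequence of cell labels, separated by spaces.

Moves only go right or down, so the column and row indices never decrease.
Route from (1,1): right 1 to (1,2), down 2 to (3,2), right 2 to (3,4), down 1 to (4,4), right 1 to (4,5) — 7 moves in all.
Check: all required cells visited.

(1,1) (1,2) (2,2) (3,2) (3,3) (3,4) (4,4) (4,5)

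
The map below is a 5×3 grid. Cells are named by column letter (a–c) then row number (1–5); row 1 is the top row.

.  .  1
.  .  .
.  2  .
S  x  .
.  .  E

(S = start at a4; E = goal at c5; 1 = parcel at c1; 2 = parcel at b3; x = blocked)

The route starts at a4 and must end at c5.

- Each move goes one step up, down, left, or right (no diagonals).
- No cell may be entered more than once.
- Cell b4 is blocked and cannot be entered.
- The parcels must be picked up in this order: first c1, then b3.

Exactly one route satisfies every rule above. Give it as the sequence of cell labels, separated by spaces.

a4 a3 a2 a1 b1 c1 c2 b2 b3 c3 c4 c5

The waypoints must appear in the order c1, b3, with no cell reused.
Route from a4: up 3 to a1, right 2 to c1, down 1 to c2, left 1 to b2, down 1 to b3, right 1 to c3, down 2 to c5 — 11 moves in all.
Check: order respected (1 at step 5, 2 at step 8).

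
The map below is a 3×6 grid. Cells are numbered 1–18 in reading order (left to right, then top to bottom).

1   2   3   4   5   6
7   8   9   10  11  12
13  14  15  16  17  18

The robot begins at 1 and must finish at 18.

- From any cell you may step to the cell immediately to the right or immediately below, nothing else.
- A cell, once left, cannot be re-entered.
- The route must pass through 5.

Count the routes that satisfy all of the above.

A right/down-only route from 1 to 18 makes exactly 2 down-moves and 5 right-moves in some order.
With no other constraints that would be C(7,2) = 21 routes.
Split at 5 and multiply the segment counts: 1→5: 1; 5→18: 3; product = 3.
That gives 3 routes.

3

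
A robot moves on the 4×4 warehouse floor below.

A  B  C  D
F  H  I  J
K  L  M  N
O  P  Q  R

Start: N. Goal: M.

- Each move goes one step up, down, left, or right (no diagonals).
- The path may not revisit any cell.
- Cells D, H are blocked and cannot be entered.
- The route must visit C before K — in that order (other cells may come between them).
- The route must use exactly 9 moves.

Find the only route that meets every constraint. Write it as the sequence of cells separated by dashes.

The waypoints must appear in the order C, K, with no cell reused.
Route from N: up 1 to J, left 1 to I, up 1 to C, left 2 to A, down 2 to K, right 2 to M — 9 moves in all.
Check: order respected (C at step 3, K at step 7); 9 moves as required.

N - J - I - C - B - A - F - K - L - M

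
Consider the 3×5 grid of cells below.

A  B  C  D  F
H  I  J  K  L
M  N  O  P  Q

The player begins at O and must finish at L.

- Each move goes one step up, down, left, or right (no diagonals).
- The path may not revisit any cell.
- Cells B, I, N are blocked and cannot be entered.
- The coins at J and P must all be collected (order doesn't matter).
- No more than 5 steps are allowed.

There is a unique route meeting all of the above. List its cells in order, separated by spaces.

O J K P Q L

The 5-move cap with required stops at J, P leaves no slack for detours.
Route from O: up 1 to J, right 1 to K, down 1 to P, right 1 to Q, up 1 to L — 5 moves in all.
Check: all required cells visited; 5 ≤ 5 moves.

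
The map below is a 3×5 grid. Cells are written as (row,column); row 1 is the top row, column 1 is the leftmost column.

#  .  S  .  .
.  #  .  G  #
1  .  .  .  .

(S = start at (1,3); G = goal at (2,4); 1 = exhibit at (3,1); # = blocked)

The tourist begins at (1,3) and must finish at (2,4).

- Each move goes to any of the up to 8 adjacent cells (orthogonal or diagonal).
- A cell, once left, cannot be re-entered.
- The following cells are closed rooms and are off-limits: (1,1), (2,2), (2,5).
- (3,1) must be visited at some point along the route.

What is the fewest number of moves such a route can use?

Any route passes through (3,1) somewhere between (1,3) and (2,4). Summing Chebyshev distances along the two legs ((1,3) → (3,1) → (2,4)) gives a lower bound of 2 + 3 = 5 moves.
That bound ignores the blocked cells. Measuring each leg by the fewest moves that actually steer around them ((1,3)→(3,1): 3; (3,1)→(2,4): 3) raises the lower bound to 6.
A route of 6 moves exists: (1,3) → (1,2) → (2,1) → (3,1) → (3,2) → (2,3) → (2,4).
Since 6 matches that lower bound, it is optimal.

6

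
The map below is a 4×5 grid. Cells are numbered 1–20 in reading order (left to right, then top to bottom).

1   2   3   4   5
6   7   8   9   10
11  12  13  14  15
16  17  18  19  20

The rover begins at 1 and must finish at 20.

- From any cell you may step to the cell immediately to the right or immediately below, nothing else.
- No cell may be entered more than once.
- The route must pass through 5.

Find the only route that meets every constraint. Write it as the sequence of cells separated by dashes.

Moves only go right or down, so the column and row indices never decrease.
Route from 1: 4× right (reaching 5), 3× down (reaching 20) — 7 moves in all.
Check: all required cells visited.

1 - 2 - 3 - 4 - 5 - 10 - 15 - 20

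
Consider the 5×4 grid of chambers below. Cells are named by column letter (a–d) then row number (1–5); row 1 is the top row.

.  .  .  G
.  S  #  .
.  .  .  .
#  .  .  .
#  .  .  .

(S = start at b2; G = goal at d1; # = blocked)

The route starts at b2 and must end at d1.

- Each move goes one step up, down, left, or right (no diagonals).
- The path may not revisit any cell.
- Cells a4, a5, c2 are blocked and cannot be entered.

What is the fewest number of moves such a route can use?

3

The Manhattan distance from b2 to d1 is |2−1| + |2−4| = 3, so at least 3 moves are needed.
A route of 3 moves achieves this: b2 → b1 → c1 → d1.
Since 3 matches the lower bound, it is optimal.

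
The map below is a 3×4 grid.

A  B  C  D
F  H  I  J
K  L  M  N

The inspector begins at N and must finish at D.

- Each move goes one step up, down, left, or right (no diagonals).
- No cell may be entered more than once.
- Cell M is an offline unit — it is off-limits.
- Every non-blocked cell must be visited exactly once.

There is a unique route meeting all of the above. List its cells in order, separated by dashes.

Need to visit all 11 open cells exactly once, starting at N and ending at D.
Cell A has only two open neighbours (F and B), so the path must pass straight through it: one of those is the cell it's entered from and the other is where it exits.
Route from N: up to J, 2× left (reaching H), down to L, left to K, 2× up (reaching A), 3× right (reaching D) — 10 moves in all.
Check: all 11 open cells covered.

N - J - I - H - L - K - F - A - B - C - D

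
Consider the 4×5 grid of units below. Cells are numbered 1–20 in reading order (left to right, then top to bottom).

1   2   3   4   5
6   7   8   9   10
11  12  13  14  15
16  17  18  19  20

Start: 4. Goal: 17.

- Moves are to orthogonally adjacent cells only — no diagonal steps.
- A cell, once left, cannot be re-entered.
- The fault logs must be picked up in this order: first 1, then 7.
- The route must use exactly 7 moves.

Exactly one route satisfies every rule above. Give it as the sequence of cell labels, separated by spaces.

The waypoints must appear in the order 1, 7, with no cell reused.
Route from 4: left 3 to 1, down 1 to 6, right 1 to 7, down 2 to 17 — 7 moves in all.
Check: order respected (1 at step 3, 7 at step 5); 7 moves as required.

4 3 2 1 6 7 12 17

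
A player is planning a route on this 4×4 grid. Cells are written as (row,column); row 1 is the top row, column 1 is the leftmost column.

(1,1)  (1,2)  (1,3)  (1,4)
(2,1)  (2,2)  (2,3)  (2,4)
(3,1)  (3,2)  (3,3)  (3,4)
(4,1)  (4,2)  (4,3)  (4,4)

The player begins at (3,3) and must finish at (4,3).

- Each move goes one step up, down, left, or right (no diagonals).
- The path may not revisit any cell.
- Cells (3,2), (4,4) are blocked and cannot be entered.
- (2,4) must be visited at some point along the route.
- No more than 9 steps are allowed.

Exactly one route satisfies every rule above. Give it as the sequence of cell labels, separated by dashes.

Any route must reach (2,4) and still end at (4,3) within 9 moves, so the order of the required stops is forced.
Route from (3,3): right to (3,4), up to (2,4), 3× left (reaching (2,1)), 2× down (reaching (4,1)), 2× right (reaching (4,3)) — 9 moves in all.
Check: all required cells visited; 9 ≤ 9 moves.

(3,3) - (3,4) - (2,4) - (2,3) - (2,2) - (2,1) - (3,1) - (4,1) - (4,2) - (4,3)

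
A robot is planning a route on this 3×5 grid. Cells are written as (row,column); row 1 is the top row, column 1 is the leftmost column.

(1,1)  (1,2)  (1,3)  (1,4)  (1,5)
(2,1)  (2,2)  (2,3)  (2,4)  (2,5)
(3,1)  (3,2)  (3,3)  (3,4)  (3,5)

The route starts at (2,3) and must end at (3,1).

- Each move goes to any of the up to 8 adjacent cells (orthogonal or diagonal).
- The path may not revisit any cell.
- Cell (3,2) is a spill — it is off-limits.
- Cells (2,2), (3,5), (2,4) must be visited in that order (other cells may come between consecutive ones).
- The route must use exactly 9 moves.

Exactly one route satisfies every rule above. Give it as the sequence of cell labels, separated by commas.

The waypoints must appear in the order (2,2), (3,5), (2,4), with no cell reused.
Route from (2,3): left 1 to (2,2), down-right 1 to (3,3), right 2 to (3,5), up-left 2 to (1,3), left 1 to (1,2), down-left 1 to (2,1), down 1 to (3,1) — 9 moves in all.
Check: order respected ((2,2) at step 1, (3,5) at step 4, (2,4) at step 5); 9 moves as required.

(2,3), (2,2), (3,3), (3,4), (3,5), (2,4), (1,3), (1,2), (2,1), (3,1)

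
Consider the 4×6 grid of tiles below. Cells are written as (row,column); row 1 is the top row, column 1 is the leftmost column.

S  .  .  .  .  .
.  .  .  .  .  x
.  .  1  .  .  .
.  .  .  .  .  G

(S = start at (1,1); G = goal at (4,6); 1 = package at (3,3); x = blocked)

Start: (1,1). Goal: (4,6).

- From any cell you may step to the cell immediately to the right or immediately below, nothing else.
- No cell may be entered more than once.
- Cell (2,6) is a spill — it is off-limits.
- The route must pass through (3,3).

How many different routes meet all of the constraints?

A right/down-only route from (1,1) to (4,6) makes exactly 3 down-moves and 5 right-moves in some order.
With no other constraints that would be C(8,3) = 56 routes.
Split at (3,3) and multiply the segment counts (each segment already excludes blocked cells): (1,1)→(3,3): 6; (3,3)→(4,6): 4; product = 24.
That gives 24 routes.

24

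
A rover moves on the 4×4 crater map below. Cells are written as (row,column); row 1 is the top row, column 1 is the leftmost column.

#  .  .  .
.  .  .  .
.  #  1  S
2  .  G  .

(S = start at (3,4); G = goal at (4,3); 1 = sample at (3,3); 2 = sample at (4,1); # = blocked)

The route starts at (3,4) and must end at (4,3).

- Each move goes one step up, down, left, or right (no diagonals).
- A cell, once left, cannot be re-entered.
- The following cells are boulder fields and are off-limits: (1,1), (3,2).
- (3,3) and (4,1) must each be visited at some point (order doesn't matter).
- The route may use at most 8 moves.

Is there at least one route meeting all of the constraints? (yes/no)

yes

One route that works: (3,4) → (3,3) → (2,3) → (2,2) → (2,1) → (3,1) → (4,1) → (4,2) → (4,3).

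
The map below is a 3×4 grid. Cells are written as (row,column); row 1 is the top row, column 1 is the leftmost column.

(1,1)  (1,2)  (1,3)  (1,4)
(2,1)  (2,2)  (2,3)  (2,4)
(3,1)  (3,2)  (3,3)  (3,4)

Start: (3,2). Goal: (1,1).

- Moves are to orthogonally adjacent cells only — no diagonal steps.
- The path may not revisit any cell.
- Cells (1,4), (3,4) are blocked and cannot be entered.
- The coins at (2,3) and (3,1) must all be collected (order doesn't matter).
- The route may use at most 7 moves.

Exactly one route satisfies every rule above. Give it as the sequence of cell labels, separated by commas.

The 7-move cap with required stops at (2,3), (3,1) leaves no slack for detours.
Route from (3,2): left 1 to (3,1), up 1 to (2,1), right 2 to (2,3), up 1 to (1,3), left 2 to (1,1) — 7 moves in all.
Check: all required cells visited; 7 ≤ 7 moves.

(3,2), (3,1), (2,1), (2,2), (2,3), (1,3), (1,2), (1,1)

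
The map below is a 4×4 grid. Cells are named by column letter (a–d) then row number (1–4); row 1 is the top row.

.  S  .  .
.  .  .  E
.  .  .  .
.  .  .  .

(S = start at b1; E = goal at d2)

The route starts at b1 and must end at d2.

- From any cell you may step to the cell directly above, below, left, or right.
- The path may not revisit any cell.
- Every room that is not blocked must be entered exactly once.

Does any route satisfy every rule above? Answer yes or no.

One route that works: b1 → a1 → a2 → a3 → a4 → b4 → c4 → d4 → d3 → c3 → b3 → b2 → c2 → c1 → d1 → d2.

yes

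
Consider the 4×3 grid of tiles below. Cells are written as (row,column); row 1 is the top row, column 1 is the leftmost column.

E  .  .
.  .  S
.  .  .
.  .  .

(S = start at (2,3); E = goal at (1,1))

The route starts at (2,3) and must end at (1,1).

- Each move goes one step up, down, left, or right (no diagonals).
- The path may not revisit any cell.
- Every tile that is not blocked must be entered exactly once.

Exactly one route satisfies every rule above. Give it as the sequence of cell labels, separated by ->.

(2,3) -> (1,3) -> (1,2) -> (2,2) -> (3,2) -> (3,3) -> (4,3) -> (4,2) -> (4,1) -> (3,1) -> (2,1) -> (1,1)

Need to visit all 12 open cells exactly once, starting at (2,3) and ending at (1,1).
Cell (4,3) has only two open neighbours ((3,3) and (4,2)), so the path must pass straight through it: one of those is the cell it's entered from and the other is where it exits.
Route from (2,3): up 1 to (1,3), left 1 to (1,2), down 2 to (3,2), right 1 to (3,3), down 1 to (4,3), left 2 to (4,1), up 3 to (1,1) — 11 moves in all.
Check: all 12 open cells covered.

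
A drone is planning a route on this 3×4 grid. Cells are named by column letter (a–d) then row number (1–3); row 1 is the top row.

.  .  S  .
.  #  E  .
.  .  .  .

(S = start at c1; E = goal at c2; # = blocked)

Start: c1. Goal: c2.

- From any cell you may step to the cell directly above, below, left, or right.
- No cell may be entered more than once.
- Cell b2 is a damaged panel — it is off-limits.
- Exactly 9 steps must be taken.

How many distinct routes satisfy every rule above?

Need simple routes of exactly 9 moves from c1 to c2 (Manhattan distance 1, so 4 moves are spent on a detour and 4 undoing it).
Enumerating: c1 b1 a1 a2 a3 b3 c3 d3 d2 c2.
That gives 1 route.

1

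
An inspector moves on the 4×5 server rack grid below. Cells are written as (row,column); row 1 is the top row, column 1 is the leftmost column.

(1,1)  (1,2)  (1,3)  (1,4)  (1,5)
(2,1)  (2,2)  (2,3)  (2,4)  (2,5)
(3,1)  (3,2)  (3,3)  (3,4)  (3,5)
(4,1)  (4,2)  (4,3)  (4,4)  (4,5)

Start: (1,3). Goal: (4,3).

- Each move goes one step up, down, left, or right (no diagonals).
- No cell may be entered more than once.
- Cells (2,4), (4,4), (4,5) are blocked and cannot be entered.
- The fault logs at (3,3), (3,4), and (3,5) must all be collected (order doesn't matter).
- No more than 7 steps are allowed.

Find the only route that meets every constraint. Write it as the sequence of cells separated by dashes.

(1,3) - (1,4) - (1,5) - (2,5) - (3,5) - (3,4) - (3,3) - (4,3)

The 7-move cap with required stops at (3,3), (3,4), (3,5) leaves no slack for detours.
Route from (1,3): 2× right (reaching (1,5)), 2× down (reaching (3,5)), 2× left (reaching (3,3)), down to (4,3) — 7 moves in all.
Check: all required cells visited; 7 ≤ 7 moves.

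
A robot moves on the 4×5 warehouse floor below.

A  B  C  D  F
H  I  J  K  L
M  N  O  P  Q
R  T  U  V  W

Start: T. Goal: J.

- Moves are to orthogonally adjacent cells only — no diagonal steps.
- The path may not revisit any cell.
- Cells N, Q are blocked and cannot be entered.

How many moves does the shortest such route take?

3

The Manhattan distance from T to J is |4−2| + |2−3| = 3, so at least 3 moves are needed.
A route of 3 moves achieves this: T → U → O → J.
Since 3 matches the lower bound, it is optimal.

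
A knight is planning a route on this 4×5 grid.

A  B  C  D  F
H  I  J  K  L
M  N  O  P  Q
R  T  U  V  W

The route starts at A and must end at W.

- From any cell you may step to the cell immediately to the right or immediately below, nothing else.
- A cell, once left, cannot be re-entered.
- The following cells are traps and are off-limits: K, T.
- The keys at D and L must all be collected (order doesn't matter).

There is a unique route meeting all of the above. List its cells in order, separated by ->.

Moves only go right or down, so the column and row indices never decrease.
Route from A: 4× right (reaching F), 3× down (reaching W) — 7 moves in all.
Check: all required cells visited.

A -> B -> C -> D -> F -> L -> Q -> W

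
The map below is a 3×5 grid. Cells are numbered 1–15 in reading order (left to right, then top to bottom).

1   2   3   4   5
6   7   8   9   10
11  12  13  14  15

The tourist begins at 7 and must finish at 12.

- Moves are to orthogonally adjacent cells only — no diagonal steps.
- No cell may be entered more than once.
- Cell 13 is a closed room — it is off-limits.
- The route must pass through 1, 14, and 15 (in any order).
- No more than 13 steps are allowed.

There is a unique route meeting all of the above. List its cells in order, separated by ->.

Any route must reach 1, 14, and 15 and still end at 12 within 13 moves, so the order of the required stops is forced.
Route from 7: right 2 to 9, down 1 to 14, right 1 to 15, up 2 to 5, left 4 to 1, down 2 to 11, right 1 to 12 — 13 moves in all.
Check: all required cells visited; 13 ≤ 13 moves.

7 -> 8 -> 9 -> 14 -> 15 -> 10 -> 5 -> 4 -> 3 -> 2 -> 1 -> 6 -> 11 -> 12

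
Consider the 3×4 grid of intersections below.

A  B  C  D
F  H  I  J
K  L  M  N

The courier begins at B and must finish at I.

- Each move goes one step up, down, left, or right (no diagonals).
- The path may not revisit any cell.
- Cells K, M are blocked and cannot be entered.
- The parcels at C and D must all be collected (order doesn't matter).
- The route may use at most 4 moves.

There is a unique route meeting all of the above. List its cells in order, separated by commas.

The 4-move cap with required stops at C, D leaves no slack for detours.
Route from B: right 2 to D, down 1 to J, left 1 to I — 4 moves in all.
Check: all required cells visited; 4 ≤ 4 moves.

B, C, D, J, I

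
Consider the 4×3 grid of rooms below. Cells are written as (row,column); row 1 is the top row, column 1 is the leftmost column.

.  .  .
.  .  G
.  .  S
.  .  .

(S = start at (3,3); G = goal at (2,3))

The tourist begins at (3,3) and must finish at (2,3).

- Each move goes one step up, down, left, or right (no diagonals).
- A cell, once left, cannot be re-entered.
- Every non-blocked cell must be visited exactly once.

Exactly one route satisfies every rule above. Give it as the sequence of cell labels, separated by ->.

Need to visit all 12 open cells exactly once, starting at (3,3) and ending at (2,3).
Cell (1,3) has only two open neighbours ((2,3) and (1,2)), so the path must pass straight through it: one of those is the cell it's entered from and the other is where it exits.
Route from (3,3): down 1 to (4,3), left 2 to (4,1), up 1 to (3,1), right 1 to (3,2), up 1 to (2,2), left 1 to (2,1), up 1 to (1,1), right 2 to (1,3), down 1 to (2,3) — 11 moves in all.
Check: all 12 open cells covered.

(3,3) -> (4,3) -> (4,2) -> (4,1) -> (3,1) -> (3,2) -> (2,2) -> (2,1) -> (1,1) -> (1,2) -> (1,3) -> (2,3)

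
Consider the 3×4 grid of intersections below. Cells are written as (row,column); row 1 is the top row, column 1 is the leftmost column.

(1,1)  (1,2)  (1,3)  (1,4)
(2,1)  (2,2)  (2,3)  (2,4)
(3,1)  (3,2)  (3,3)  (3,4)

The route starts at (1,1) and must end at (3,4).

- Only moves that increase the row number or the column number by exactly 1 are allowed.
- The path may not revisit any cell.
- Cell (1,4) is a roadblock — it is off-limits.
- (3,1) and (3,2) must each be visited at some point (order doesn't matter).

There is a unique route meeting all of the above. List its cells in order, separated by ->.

(1,1) -> (2,1) -> (3,1) -> (3,2) -> (3,3) -> (3,4)

Moves only go right or down, so the column and row indices never decrease.
Route from (1,1): 2× down (reaching (3,1)), 3× right (reaching (3,4)) — 5 moves in all.
Check: all required cells visited.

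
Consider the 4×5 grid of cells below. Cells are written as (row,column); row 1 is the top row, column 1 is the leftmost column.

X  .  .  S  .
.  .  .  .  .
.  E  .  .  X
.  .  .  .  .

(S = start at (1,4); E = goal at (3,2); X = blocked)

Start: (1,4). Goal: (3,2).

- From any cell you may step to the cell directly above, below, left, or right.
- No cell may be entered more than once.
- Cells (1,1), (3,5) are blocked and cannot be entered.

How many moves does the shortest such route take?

The Manhattan distance from (1,4) to (3,2) is |1−3| + |4−2| = 4, so at least 4 moves are needed.
A route of 4 moves achieves this: (1,4) → (2,4) → (3,4) → (3,3) → (3,2).
Since 4 matches the lower bound, it is optimal.

4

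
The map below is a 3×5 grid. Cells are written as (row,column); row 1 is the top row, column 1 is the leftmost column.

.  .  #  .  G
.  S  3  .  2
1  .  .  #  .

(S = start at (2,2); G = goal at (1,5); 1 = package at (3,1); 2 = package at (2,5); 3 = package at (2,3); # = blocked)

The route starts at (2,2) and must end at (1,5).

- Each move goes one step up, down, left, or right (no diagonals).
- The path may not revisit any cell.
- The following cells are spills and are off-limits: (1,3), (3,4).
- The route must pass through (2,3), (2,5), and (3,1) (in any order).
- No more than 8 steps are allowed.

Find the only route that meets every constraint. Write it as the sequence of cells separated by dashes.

(2,2) - (2,1) - (3,1) - (3,2) - (3,3) - (2,3) - (2,4) - (2,5) - (1,5)

Any route must reach (2,3), (2,5), and (3,1) and still end at (1,5) within 8 moves, so the order of the required stops is forced.
Route from (2,2): left to (2,1), down to (3,1), 2× right (reaching (3,3)), up to (2,3), 2× right (reaching (2,5)), up to (1,5) — 8 moves in all.
Check: all required cells visited; 8 ≤ 8 moves.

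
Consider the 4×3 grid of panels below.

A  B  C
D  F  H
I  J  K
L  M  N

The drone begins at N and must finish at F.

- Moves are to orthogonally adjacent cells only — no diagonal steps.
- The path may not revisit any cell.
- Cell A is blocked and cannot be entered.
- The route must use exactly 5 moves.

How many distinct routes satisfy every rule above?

6

Need simple routes of exactly 5 moves from N to F (Manhattan distance 3, so 1 moves are spent on a detour and 1 undoing it).
Enumerating: N K H C B F | N K J I D F | N M J I D F | N M J K H F | N M L I D F | N M L I J F.
That gives 6 routes.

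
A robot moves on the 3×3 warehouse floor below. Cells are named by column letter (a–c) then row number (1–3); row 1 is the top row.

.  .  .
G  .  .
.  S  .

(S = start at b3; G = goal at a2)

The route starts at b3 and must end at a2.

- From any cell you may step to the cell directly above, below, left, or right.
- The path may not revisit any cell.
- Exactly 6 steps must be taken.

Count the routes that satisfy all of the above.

4

Need simple routes of exactly 6 moves from b3 to a2 (Manhattan distance 2, so 2 moves are spent on a detour and 2 undoing it).
Enumerating: b3 b2 c2 c1 b1 a1 a2 | b3 c3 c2 c1 b1 b2 a2 | b3 c3 c2 c1 b1 a1 a2 | b3 c3 c2 b2 b1 a1 a2.
That gives 4 routes.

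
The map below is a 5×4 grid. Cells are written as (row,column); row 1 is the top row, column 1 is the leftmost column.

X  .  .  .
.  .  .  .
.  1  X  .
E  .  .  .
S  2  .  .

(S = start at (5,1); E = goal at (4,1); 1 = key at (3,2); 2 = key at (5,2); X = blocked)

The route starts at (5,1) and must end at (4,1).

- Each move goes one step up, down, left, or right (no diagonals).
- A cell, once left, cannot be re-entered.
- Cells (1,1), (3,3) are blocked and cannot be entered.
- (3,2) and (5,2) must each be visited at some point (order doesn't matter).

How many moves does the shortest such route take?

5

Any route passes through (3,2) and (5,2) in some order between (5,1) and (4,1). Summing Manhattan distances along each leg and taking the cheapest ordering ((5,1) → (5,2) → (3,2) → (4,1)) gives a lower bound of 1 + 2 + 2 = 5 moves.
A route of 5 moves achieves this: (5,1) → (5,2) → (4,2) → (3,2) → (3,1) → (4,1).
Since 5 matches the lower bound, it is optimal.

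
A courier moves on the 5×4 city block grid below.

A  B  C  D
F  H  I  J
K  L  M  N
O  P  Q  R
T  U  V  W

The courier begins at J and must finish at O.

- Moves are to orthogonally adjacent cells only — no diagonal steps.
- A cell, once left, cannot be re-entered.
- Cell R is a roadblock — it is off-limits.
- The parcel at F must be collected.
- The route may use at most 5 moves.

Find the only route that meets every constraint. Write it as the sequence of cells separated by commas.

J, I, H, F, K, O

Any route must reach F and still end at O within 5 moves, so the order of the required stops is forced.
Route from J: left 3 to F, down 2 to O — 5 moves in all.
Check: all required cells visited; 5 ≤ 5 moves.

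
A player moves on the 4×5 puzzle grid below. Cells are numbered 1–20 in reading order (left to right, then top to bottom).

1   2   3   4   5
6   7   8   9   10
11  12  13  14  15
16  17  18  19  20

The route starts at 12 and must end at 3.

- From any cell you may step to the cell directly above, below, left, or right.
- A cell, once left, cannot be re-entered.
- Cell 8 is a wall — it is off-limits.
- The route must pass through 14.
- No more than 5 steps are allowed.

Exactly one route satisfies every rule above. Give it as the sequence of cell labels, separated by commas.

12, 13, 14, 9, 4, 3

Any route must reach 14 and still end at 3 within 5 moves, so the order of the required stops is forced.
Route from 12: right 2 to 14, up 2 to 4, left 1 to 3 — 5 moves in all.
Check: all required cells visited; 5 ≤ 5 moves.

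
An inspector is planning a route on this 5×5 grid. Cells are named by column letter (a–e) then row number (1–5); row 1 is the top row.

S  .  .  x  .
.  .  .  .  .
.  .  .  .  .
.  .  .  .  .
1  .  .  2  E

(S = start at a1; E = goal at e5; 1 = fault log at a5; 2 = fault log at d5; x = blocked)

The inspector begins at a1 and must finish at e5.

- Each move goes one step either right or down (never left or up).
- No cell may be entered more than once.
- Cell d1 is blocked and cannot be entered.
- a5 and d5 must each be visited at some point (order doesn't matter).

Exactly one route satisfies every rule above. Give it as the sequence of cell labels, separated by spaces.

Moves only go right or down, so the column and row indices never decrease.
Route from a1: down 4 to a5, right 4 to e5 — 8 moves in all.
Check: all required cells visited.

a1 a2 a3 a4 a5 b5 c5 d5 e5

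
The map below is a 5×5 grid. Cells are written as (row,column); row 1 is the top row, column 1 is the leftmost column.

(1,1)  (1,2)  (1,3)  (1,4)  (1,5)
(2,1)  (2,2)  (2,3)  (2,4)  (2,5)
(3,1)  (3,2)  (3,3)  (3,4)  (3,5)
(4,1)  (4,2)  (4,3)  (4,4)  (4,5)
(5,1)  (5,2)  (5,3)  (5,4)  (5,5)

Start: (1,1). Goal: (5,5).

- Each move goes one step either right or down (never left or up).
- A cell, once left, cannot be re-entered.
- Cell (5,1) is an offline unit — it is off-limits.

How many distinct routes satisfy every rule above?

A right/down-only route from (1,1) to (5,5) makes exactly 4 down-moves and 4 right-moves in some order.
With no other constraints that would be C(8,4) = 70 routes.
Subtract routes through each blocked cell (inclusion–exclusion for overlaps): − through (5,1): 1 → 69.
That gives 69 routes.

69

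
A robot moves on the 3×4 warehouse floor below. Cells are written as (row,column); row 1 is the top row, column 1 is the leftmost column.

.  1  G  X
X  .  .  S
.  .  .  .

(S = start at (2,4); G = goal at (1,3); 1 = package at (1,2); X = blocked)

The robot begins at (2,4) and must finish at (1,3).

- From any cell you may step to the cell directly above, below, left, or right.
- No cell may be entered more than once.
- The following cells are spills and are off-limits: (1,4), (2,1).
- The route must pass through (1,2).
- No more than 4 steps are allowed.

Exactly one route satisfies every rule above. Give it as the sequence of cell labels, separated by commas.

The budget equals the shortest possible length, so every move has to be on a shortest route through the required cells.
Route from (2,4): left 2 to (2,2), up 1 to (1,2), right 1 to (1,3) — 4 moves in all.
Check: all required cells visited; 4 ≤ 4 moves.

(2,4), (2,3), (2,2), (1,2), (1,3)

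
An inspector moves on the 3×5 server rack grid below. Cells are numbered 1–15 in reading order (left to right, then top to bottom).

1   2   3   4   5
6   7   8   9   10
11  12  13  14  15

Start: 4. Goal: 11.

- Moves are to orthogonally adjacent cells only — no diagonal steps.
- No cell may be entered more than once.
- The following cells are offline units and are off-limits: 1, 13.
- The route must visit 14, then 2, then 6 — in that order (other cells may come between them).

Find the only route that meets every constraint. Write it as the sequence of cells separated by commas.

The waypoints must appear in the order 14, 2, 6, with no cell reused.
Route from 4: right to 5, 2× down (reaching 15), left to 14, up to 9, left to 8, up to 3, left to 2, down to 7, left to 6, down to 11 — 11 moves in all.
Check: order respected (14 at step 4, 2 at step 8, 6 at step 10).

4, 5, 10, 15, 14, 9, 8, 3, 2, 7, 6, 11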